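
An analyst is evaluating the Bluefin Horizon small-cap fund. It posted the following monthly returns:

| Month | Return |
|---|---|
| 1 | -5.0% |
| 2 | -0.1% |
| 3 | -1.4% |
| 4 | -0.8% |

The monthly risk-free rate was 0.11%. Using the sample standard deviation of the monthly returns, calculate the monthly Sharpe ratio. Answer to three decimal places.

-0.887

r̄ = (-5 − 0.1 − 1.4 − 0.8) / 4 = -7.30 / 4 = -1.8250%
Sample std dev = √[14.2875 / 3] = 2.1823%
Sharpe = (r̄ − rf) / σ = (-1.8250 − 0.11) / 2.1823 = -1.9350 / 2.1823 = -0.8867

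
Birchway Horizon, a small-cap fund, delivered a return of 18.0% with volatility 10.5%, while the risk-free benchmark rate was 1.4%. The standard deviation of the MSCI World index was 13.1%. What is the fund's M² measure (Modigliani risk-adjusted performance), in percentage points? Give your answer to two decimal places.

Sharpe = (Rp − Rf) / σp = (18.0% − 1.4%) / 10.5% = 1.5810
M² = Rf + Sharpe × σm = 1.4% + 1.5810 × 13.1% = 22.1111%

22.11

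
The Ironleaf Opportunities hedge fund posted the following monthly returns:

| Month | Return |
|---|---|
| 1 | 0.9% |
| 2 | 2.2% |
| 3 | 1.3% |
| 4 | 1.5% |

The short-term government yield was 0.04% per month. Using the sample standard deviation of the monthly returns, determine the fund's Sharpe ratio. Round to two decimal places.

2.64

μ = (0.9 + 2.2 + 1.3 + 1.5) / 4 = 1.4750%
Σ(r − μ)² = 0.8875; sample σ = √(0.8875/3) = 0.5439%
Sharpe = (μ − rf) / σ = (1.4750 − 0.04) / 0.5439 = 1.4350 / 0.5439 = 2.6384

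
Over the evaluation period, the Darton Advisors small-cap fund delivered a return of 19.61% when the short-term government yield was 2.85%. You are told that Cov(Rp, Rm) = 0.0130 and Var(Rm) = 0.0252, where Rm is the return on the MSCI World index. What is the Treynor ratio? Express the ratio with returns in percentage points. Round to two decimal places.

β = Cov / Var = 0.0130 / 0.0252 = 0.5159
Treynor = (Rp − Rf) / β = (19.61% − 2.85%) / 0.5159 = 16.76 / 0.5159 = 32.4869

32.49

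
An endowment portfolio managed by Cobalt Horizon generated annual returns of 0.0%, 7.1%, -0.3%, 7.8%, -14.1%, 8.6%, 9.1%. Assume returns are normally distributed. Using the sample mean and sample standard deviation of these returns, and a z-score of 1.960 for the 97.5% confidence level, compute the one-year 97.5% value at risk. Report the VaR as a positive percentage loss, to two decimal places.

13.79

μ = (0 + 7.1 − 0.3 + 7.8 − 14.1 + 8.6 + 9.1) / 7 = 2.6000%
Σ(r − μ)² = (0 − 2.6000)² + (7.1 − 2.6000)² + … = 419.6000
sample σ = √(419.6000 / 6) = √69.9333 = 8.3626%
VaR = −(μ − z·σ) = −(2.6000 − 1.960 × 8.3626) = −(-13.7907) = 13.7907%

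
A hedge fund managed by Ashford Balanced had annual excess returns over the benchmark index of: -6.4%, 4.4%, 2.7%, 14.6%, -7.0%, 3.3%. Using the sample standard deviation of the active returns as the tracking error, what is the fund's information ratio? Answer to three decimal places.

μ = (-6.4 + 4.4 + 2.7 + 14.6 − 7 + 3.3) / 6 = 1.9333%
Σ(r − μ)² = (-6.4 − 1.9333)² + (4.4 − 1.9333)² + (2.7 − 1.9333)² + … = 318.2333
σ = √[318.2333 / 5] = 7.9779%
IR = μ / tracking error = 1.9333 / 7.9779 = 0.2423

0.242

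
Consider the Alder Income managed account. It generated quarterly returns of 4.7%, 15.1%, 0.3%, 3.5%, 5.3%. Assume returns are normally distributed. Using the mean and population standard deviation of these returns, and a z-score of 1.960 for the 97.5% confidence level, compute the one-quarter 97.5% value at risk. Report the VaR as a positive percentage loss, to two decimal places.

3.96

r̄ = (4.7 + 15.1 + 0.3 + 3.5 + 5.3) / 5 = 28.90 / 5 = 5.7800%
Σ(r − r̄)² = (4.7 − 5.7800)² + (15.1 − 5.7800)² + … = 123.4880
σ = √[123.4880 / 5] = 4.9697%
VaR = −(r̄ − z·σ) = −(5.7800 − 1.960 × 4.9697) = −(-3.9606) = 3.9606%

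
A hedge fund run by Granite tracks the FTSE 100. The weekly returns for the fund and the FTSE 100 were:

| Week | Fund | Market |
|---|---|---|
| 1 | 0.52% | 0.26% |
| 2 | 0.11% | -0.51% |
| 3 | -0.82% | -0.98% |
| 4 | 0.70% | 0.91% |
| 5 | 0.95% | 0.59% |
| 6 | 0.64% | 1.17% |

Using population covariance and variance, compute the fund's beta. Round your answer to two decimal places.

0.67

r̄p = 0.3500%,  r̄m = 0.2400%
Cov = Σ(rp − r̄p)(rm − r̄m) / 6 = 0.3875
Var(rm) = Σ(rm − r̄m)² / 6 = 0.5813
β = Cov / Var = 0.3875 / 0.5813 = 0.6666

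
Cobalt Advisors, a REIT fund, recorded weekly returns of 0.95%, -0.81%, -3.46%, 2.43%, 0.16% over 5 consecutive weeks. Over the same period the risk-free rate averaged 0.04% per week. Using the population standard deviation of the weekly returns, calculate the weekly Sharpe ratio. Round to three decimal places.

Mean return r̄ = -0.730 / 5 = -0.1460%
Σ(r − r̄)² = 19.3541; population σ = √(19.3541/5) = 1.9674%
Sharpe = (r̄ − rf) / σ = (-0.1460 − 0.04) / 1.9674 = -0.1860 / 1.9674 = -0.0945

-0.095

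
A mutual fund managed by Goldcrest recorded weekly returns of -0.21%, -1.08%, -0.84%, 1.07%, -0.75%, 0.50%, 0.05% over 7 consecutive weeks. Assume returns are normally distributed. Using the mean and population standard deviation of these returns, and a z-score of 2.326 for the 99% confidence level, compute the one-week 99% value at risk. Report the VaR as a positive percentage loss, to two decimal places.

r̄ = (-0.21 − 1.08 − 0.84 + 1.07 − 0.75 + 0.5 + 0.05) / 7 = -1.260 / 7 = -0.1800%
Population σ = √[Σ(r − r̄)² / 7] = √[3.6492 / 7] = √0.5213 = 0.7220%
VaR = −(r̄ − z·σ) = −(-0.1800 − 2.326 × 0.7220) = −(-1.8594) = 1.8594%

1.86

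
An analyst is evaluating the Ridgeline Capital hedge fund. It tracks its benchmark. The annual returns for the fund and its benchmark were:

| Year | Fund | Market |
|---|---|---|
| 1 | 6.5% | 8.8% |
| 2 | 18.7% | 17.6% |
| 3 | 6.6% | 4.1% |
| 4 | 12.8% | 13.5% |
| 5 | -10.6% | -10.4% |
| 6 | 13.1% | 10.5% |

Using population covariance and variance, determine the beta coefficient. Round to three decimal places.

1.015

r̄p = 7.8500%,  r̄m = 7.3500%
Cov = Σ(rp − r̄p)(rm − r̄m) / 6 = 81.2975
Var(rm) = Σ(rm − r̄m)² / 6 = 80.0892
β = Cov / Var = 81.2975 / 80.0892 = 1.0151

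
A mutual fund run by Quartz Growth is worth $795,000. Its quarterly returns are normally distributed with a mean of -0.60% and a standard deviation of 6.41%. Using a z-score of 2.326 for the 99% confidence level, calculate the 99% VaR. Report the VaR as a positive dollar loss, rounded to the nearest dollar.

Return at the 99% tail: μ − z·σ = -0.60% − 2.326 × 6.41% = -0.6 − 14.90966 = -15.50966%
VaR = −(-15.50966%) × $795,000 = 15.50966% × $795,000 = $123,302

$123,302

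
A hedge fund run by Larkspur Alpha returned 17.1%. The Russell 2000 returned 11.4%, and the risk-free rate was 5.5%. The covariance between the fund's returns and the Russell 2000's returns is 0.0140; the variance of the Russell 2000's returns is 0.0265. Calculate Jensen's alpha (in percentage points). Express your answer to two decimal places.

β = Cov / Var = 0.0140 / 0.0265 = 0.5283
E[R] = Rf + β(Rm − Rf) = 5.5% + 0.5283 × (11.4% − 5.5%) = 8.6170%
α = Rp − E[R] = 17.1% − 8.6170% = 8.4830

8.48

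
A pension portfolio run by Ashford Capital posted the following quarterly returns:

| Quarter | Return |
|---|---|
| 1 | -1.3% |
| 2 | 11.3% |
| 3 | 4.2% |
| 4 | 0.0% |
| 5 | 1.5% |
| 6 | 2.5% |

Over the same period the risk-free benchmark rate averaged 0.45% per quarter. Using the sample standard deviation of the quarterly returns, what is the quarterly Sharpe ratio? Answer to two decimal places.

0.58

Mean return r̄ = 18.20 / 6 = 3.0333%
Σ(r − r̄)² = (-1.3 − 3.0333)² + (11.3 − 3.0333)² + … = 100.3133
sample σ = √(100.3133 / 5) = √20.0627 = 4.4791%
Sharpe = (r̄ − rf) / σ = (3.0333 − 0.45) / 4.4791 = 2.5833 / 4.4791 = 0.5767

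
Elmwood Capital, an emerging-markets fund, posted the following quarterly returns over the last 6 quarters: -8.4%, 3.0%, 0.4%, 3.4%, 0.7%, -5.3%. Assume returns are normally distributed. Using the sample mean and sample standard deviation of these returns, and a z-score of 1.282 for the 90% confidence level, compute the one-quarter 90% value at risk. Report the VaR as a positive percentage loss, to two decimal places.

r̄ = (-8.4 + 3 + 0.4 + 3.4 + 0.7 − 5.3) / 6 = -1.0333%
Σ(r − r̄)² = (-8.4 − (-1.0333))² + (3 − (-1.0333))² + (0.4 − (-1.0333))² + … = 113.4533
σ = √[113.4533 / 5] = 4.7635%
VaR = −(r̄ − z·σ) = −(-1.0333 − 1.282 × 4.7635) = −(-7.1401) = 7.1401%

7.14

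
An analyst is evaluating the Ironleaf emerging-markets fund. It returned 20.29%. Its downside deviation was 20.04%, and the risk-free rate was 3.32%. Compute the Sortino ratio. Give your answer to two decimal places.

0.85

Sortino = (Rp − Rf) / σd = (20.29% − 3.32%) / 20.04% = 16.97% / 20.04% = 0.8468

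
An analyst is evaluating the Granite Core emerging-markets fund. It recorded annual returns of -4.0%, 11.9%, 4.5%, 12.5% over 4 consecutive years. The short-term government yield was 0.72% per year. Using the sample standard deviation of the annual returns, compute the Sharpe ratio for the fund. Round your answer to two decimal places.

0.71

r̄ = (-4 + 11.9 + 4.5 + 12.5) / 4 = 24.90 / 4 = 6.2250%
Σ(r − r̄)² = (-4 − 6.2250)² + (11.9 − 6.2250)² + (4.5 − 6.2250)² + … = 179.1075
σ = √[179.1075 / 3] = 7.7267%
Sharpe = (r̄ − rf) / σ = (6.2250 − 0.72) / 7.7267 = 5.5050 / 7.7267 = 0.7125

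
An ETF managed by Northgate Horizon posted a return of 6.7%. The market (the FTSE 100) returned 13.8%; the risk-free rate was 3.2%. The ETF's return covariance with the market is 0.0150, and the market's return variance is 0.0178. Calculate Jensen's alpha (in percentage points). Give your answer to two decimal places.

-5.43

β = Cov / Var = 0.0150 / 0.0178 = 0.8427
E[R] = Rf + β(Rm − Rf) = 3.2% + 0.8427 × (13.8% − 3.2%) = 12.1326%
α = Rp − E[R] = 6.7% − 12.1326% = -5.4326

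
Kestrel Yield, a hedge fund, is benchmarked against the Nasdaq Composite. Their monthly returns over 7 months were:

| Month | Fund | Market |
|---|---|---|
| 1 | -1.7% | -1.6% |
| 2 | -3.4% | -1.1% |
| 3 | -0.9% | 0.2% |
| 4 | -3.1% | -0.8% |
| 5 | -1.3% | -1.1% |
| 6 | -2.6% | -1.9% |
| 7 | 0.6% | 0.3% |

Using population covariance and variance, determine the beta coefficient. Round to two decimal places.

r̄p = -1.7714%,  r̄m = -0.8571%
Cov = Σ(rp − r̄p)(rm − r̄m) / 7 = 0.6688
Var(rm) = Σ(rm − r̄m)² / 7 = 0.6024
β = Cov / Var = 0.6688 / 0.6024 = 1.1102

1.11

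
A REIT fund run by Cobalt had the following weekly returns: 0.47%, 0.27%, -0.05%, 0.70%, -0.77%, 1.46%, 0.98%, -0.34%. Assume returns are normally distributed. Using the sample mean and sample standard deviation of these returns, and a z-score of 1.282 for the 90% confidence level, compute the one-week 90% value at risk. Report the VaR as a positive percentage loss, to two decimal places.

0.59

Mean return μ = 2.720 / 8 = 0.3400%
Sample std dev = √[3.6620 / 7] = 0.7233%
VaR = −(μ − z·σ) = −(0.3400 − 1.282 × 0.7233) = −(-0.5873) = 0.5873%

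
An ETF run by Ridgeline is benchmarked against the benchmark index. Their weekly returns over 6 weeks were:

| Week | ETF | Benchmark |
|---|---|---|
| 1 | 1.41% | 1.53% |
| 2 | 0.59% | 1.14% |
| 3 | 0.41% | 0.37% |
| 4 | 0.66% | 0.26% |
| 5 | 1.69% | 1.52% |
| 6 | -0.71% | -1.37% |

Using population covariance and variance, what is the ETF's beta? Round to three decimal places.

0.722

r̄p = 0.6750%,  r̄m = 0.5750%
Cov = Σ(rp − r̄p)(rm − r̄m) / 6 = 0.7277
Var(rm) = Σ(rm − r̄m)² / 6 = 1.0081
β = Cov / Var = 0.7277 / 1.0081 = 0.7219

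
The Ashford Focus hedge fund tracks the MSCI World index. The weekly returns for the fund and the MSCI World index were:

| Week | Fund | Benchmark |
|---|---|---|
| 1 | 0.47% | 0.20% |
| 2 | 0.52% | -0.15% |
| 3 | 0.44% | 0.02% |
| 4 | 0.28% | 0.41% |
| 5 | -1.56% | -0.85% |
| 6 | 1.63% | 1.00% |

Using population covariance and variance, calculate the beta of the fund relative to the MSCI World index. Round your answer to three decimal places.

1.541

r̄p = 0.2967%,  r̄m = 0.1050%
Cov = Σ(rp − r̄p)(rm − r̄m) / 6 = 0.4848
Var(rm) = Σ(rm − r̄m)² / 6 = 0.3146
β = Cov / Var = 0.4848 / 0.3146 = 1.5410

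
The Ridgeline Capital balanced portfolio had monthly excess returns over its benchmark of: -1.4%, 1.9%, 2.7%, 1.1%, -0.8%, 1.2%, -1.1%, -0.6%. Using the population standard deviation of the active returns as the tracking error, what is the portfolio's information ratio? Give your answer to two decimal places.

Mean return r̄ = 3.00 / 8 = 0.3750%
Σ(r − r̄)² = (-1.4 − 0.3750)² + (1.9 − 0.3750)² + … = 16.5950
population σ = √(16.5950 / 8) = √2.0744 = 1.4403%
IR = r̄ / tracking error = 0.3750 / 1.4403 = 0.2604

0.26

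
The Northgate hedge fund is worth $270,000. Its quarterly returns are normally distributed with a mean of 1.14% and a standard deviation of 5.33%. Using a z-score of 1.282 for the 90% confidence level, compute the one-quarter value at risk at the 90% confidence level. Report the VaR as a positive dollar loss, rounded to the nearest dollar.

Return at the 90% tail: μ − z·σ = 1.14% − 1.282 × 5.33% = 1.14 − 6.83306 = -5.69306%
VaR = −(-5.69306%) × $270,000 = 5.69306% × $270,000 = $15,371

$15,371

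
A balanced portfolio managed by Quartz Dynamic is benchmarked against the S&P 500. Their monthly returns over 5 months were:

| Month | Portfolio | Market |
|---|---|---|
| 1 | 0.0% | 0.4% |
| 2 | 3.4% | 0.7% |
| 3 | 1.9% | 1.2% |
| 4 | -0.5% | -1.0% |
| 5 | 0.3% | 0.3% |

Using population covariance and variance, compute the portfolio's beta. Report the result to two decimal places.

r̄p = 1.0200%,  r̄m = 0.3200%
Cov = Σ(rp − r̄p)(rm − r̄m) / 5 = 0.7236
Var(rm) = Σ(rm − r̄m)² / 5 = 0.5336
β = Cov / Var = 0.7236 / 0.5336 = 1.3561

1.36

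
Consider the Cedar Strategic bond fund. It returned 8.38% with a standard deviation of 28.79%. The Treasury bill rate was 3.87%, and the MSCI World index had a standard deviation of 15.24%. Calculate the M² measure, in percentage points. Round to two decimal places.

Sharpe = (Rp − Rf) / σp = (8.38% − 3.87%) / 28.79% = 0.1567
M² = Rf + Sharpe × σm = 3.87% + 0.1567 × 15.24% = 6.2581%

6.26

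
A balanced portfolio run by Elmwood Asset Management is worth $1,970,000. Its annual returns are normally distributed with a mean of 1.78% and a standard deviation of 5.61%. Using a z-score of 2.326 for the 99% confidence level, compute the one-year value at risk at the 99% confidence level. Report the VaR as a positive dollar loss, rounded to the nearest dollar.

Return at the 99% tail: μ − z·σ = 1.78% − 2.326 × 5.61% = 1.78 − 13.04886 = -11.26886%
VaR = −(-11.26886%) × $1,970,000 = 11.26886% × $1,970,000 = $221,997

$221,997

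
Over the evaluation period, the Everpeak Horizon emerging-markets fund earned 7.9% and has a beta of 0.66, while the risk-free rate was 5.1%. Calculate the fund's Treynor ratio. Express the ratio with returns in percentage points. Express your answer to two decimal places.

4.24

Treynor = (Rp − Rf) / β = (7.9% − 5.1%) / 0.66 = 2.80 / 0.66 = 4.2424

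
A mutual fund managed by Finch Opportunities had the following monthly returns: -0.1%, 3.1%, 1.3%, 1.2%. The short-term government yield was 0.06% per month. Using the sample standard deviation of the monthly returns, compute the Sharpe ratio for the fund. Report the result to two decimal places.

1.00

Mean return r̄ = 5.50 / 4 = 1.3750%
Σ(r − r̄)² = (-0.1 − 1.3750)² + (3.1 − 1.3750)² + (1.3 − 1.3750)² + … = 5.1875
sample σ = √(5.1875 / 3) = √1.7292 = 1.3150%
Sharpe = (r̄ − rf) / σ = (1.3750 − 0.06) / 1.3150 = 1.3150 / 1.3150 = 1.0000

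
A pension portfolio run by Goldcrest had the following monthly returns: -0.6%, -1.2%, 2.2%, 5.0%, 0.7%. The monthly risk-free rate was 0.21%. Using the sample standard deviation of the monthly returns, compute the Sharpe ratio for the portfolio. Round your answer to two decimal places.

0.41

r̄ = (-0.6 − 1.2 + 2.2 + 5 + 0.7) / 5 = 6.10 / 5 = 1.2200%
Sample σ = √[Σ(r − r̄)² / 4] = √[24.6880 / 4] = √6.1720 = 2.4844%
Sharpe = (r̄ − rf) / σ = (1.2200 − 0.21) / 2.4844 = 1.0100 / 2.4844 = 0.4065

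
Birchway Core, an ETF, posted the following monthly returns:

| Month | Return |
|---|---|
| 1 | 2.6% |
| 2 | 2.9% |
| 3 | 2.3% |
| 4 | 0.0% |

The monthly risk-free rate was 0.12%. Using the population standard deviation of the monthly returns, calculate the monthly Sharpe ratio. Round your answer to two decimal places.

μ = (2.6 + 2.9 + 2.3 + 0) / 4 = 1.9500%
Σ(r − μ)² = 5.2500; population σ = √(5.2500/4) = 1.1456%
Sharpe = (μ − rf) / σ = (1.9500 − 0.12) / 1.1456 = 1.8300 / 1.1456 = 1.5974

1.60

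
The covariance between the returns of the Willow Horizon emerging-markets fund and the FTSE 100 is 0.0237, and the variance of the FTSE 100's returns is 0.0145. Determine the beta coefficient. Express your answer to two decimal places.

1.63

β = Cov(Rp, Rm) / Var(Rm) = 0.0237 / 0.0145 = 1.6345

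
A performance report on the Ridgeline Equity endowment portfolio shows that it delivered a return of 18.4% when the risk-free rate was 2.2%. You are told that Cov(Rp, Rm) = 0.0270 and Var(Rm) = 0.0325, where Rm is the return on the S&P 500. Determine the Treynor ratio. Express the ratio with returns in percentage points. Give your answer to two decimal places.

β = Cov / Var = 0.0270 / 0.0325 = 0.8308
Treynor = (Rp − Rf) / β = (18.4% − 2.2%) / 0.8308 = 16.20 / 0.8308 = 19.4993

19.50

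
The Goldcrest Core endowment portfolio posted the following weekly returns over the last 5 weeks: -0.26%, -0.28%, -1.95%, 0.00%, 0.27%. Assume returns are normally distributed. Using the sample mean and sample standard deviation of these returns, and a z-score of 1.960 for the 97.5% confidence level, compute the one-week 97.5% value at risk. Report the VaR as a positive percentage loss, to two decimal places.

2.15

Mean return μ = -2.220 / 5 = -0.4440%
Sample std dev = √[3.0357 / 4] = 0.8712%
VaR = −(μ − z·σ) = −(-0.4440 − 1.960 × 0.8712) = −(-2.1516) = 2.1516%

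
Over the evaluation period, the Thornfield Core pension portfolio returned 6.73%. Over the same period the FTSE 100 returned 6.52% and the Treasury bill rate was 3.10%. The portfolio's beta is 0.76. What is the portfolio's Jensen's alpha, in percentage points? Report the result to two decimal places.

CAPM expected return = Rf + β(Rm − Rf) = 3.10% + 0.76 × (6.52% − 3.10%) = 3.1 + 0.76 × 3.42 = 5.6992%
Jensen's α = Rp − E[R] = 6.73% − 5.6992% = 1.0308

1.03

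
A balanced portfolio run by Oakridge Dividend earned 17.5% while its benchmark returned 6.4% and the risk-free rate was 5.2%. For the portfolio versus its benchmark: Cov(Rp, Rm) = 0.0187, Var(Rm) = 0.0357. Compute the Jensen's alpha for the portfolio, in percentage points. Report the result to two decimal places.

11.67

β = Cov / Var = 0.0187 / 0.0357 = 0.5238
E[R] = Rf + β(Rm − Rf) = 5.2% + 0.5238 × (6.4% − 5.2%) = 5.8286%
α = Rp − E[R] = 17.5% − 5.8286% = 11.6714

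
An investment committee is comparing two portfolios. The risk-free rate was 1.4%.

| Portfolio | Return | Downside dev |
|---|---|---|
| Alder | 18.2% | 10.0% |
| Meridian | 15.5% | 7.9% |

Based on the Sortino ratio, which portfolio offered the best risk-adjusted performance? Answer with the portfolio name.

Alder: Sortino ratio = (18.2% − 1.4%) / 10.0% = 1.680
Meridian: Sortino ratio = (15.5% − 1.4%) / 7.9% = 1.785
Highest: Meridian (1.785).

Meridian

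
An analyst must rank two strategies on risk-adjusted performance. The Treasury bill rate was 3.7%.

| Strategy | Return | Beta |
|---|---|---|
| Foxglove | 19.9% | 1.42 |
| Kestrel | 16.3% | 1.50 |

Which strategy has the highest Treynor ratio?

Foxglove

Foxglove: Treynor = (19.9% − 3.7%) / 1.42 = 11.408
Kestrel: Treynor = (16.3% − 3.7%) / 1.50 = 8.400
Highest: Foxglove (11.408).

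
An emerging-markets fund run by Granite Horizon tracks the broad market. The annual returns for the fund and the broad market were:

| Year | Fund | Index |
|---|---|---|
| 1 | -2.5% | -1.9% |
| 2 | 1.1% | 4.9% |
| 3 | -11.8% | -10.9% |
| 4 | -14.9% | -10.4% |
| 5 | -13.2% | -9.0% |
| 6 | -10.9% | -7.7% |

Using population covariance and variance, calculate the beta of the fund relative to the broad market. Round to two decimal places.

1.01

r̄p = -8.7000%,  r̄m = -5.8333%
Cov = Σ(rp − r̄p)(rm − r̄m) / 6 = 31.9917
Var(rm) = Σ(rm − r̄m)² / 6 = 31.7856
β = Cov / Var = 31.9917 / 31.7856 = 1.0065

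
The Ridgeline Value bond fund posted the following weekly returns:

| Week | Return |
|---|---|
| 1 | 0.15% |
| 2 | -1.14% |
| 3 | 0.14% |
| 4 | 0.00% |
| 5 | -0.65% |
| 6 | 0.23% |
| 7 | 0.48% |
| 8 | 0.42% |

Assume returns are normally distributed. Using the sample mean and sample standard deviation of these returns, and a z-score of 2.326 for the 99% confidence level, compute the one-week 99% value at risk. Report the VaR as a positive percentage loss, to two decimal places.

Mean return r̄ = -0.370 / 8 = -0.0463%
Σ(r − r̄)² = (0.15 − (-0.0463))² + (-1.14 − (-0.0463))² + (0.14 − (-0.0463))² + … = 2.2068
σ = √[2.2068 / 7] = 0.5615%
VaR = −(r̄ − z·σ) = −(-0.0463 − 2.326 × 0.5615) = −(-1.3523) = 1.3523%

1.35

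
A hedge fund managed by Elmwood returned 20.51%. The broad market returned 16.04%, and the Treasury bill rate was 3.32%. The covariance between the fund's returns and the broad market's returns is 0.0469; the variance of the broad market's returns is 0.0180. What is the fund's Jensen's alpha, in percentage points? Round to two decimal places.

β = Cov / Var = 0.0469 / 0.0180 = 2.6056
E[R] = Rf + β(Rm − Rf) = 3.32% + 2.6056 × (16.04% − 3.32%) = 36.4632%
α = Rp − E[R] = 20.51% − 36.4632% = -15.9532

-15.95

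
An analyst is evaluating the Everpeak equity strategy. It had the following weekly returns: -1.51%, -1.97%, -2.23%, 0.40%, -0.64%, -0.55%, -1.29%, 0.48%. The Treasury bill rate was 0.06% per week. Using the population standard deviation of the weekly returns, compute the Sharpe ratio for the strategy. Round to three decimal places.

-1.025

Mean return r̄ = -7.310 / 8 = -0.9138%
Population std dev = √[7.2210 / 8] = 0.9501%
Sharpe = (r̄ − rf) / σ = (-0.9138 − 0.06) / 0.9501 = -0.9738 / 0.9501 = -1.0249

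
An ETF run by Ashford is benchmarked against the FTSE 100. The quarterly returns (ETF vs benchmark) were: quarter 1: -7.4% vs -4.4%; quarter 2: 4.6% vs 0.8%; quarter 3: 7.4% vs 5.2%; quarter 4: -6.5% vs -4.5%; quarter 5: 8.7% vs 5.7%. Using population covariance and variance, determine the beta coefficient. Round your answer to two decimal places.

r̄p = 1.3600%,  r̄m = 0.5600%
Cov = Σ(rp − r̄p)(rm − r̄m) / 5 = 29.9504
Var(rm) = Σ(rm − r̄m)² / 5 = 19.6424
β = Cov / Var = 29.9504 / 19.6424 = 1.5248

1.52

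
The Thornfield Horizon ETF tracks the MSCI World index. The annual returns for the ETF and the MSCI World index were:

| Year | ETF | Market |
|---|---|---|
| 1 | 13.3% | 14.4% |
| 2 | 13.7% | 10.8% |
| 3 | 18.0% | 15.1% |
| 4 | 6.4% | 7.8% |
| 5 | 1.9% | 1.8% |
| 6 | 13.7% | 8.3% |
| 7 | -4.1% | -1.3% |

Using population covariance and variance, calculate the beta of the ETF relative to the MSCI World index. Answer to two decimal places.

1.22

r̄p = 8.9857%,  r̄m = 8.1286%
Cov = Σ(rp − r̄p)(rm − r̄m) / 7 = 38.9104
Var(rm) = Σ(rm − r̄m)² / 7 = 32.0220
β = Cov / Var = 38.9104 / 32.0220 = 1.2151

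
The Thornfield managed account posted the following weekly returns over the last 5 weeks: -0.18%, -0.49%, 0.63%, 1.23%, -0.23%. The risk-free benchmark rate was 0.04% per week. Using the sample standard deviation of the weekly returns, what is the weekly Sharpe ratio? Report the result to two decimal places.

0.21

r̄ = (-0.18 − 0.49 + 0.63 + 1.23 − 0.23) / 5 = 0.960 / 5 = 0.1920%
Σ(r − r̄)² = 2.0509; sample σ = √(2.0509/4) = 0.7160%
Sharpe = (r̄ − rf) / σ = (0.1920 − 0.04) / 0.7160 = 0.1520 / 0.7160 = 0.2123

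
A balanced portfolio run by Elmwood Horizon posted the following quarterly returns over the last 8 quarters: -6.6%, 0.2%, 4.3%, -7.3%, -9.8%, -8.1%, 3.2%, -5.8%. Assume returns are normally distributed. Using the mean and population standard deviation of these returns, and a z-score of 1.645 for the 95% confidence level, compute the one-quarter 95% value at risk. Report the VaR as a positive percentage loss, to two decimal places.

12.15

r̄ = (-6.6 + 0.2 + 4.3 − 7.3 − 9.8 − 8.1 + 3.2 − 5.8) / 8 = -3.7375%
Σ(r − r̄)² = (-6.6 − (-3.7375))² + (0.2 − (-3.7375))² + … = 209.1588
population σ = √(209.1588 / 8) = √26.1449 = 5.1132%
VaR = −(r̄ − z·σ) = −(-3.7375 − 1.645 × 5.1132) = −(-12.1487) = 12.1487%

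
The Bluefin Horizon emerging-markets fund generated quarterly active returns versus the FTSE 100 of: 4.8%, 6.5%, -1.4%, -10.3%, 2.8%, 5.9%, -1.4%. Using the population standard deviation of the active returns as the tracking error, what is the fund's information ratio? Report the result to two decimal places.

0.18

r̄ = (4.8 + 6.5 − 1.4 − 10.3 + 2.8 + 5.9 − 1.4) / 7 = 6.90 / 7 = 0.9857%
Population std dev = √[211.1486 / 7] = 5.4922%
IR = r̄ / tracking error = 0.9857 / 5.4922 = 0.1795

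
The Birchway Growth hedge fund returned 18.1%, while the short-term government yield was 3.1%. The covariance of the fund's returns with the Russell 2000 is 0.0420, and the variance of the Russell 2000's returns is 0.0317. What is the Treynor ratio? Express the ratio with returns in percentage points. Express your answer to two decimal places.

11.32

β = Cov / Var = 0.0420 / 0.0317 = 1.3249
Treynor = (Rp − Rf) / β = (18.1% − 3.1%) / 1.3249 = 15.00 / 1.3249 = 11.3216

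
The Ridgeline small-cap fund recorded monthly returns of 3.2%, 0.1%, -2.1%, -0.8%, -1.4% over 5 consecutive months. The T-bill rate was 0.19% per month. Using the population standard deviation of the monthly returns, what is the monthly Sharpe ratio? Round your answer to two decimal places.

μ = (3.2 + 0.1 − 2.1 − 0.8 − 1.4) / 5 = -0.2000%
Population σ = √[Σ(r − μ)² / 5] = √[17.0600 / 5] = √3.4120 = 1.8472%
Sharpe = (μ − rf) / σ = (-0.2000 − 0.19) / 1.8472 = -0.3900 / 1.8472 = -0.2111

-0.21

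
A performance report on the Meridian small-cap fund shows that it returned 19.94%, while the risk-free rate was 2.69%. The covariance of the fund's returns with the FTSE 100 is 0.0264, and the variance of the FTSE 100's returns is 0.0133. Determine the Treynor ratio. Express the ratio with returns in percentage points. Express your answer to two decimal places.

8.69

β = Cov / Var = 0.0264 / 0.0133 = 1.9850
Treynor = (Rp − Rf) / β = (19.94% − 2.69%) / 1.9850 = 17.25 / 1.9850 = 8.6902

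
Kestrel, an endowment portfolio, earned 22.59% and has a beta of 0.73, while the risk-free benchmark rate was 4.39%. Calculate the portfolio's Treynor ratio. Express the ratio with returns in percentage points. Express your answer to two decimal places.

Treynor = (Rp − Rf) / β = (22.59% − 4.39%) / 0.73 = 18.20 / 0.73 = 24.9315

24.93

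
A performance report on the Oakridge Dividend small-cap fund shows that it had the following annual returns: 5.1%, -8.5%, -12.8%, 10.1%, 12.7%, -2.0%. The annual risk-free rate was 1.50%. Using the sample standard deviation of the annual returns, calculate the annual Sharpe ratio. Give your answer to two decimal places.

r̄ = (5.1 − 8.5 − 12.8 + 10.1 + 12.7 − 2) / 6 = 4.60 / 6 = 0.7667%
Sample std dev = √[525.8733 / 5] = 10.2555%
Sharpe = (r̄ − rf) / σ = (0.7667 − 1.5) / 10.2555 = -0.7333 / 10.2555 = -0.0715

-0.07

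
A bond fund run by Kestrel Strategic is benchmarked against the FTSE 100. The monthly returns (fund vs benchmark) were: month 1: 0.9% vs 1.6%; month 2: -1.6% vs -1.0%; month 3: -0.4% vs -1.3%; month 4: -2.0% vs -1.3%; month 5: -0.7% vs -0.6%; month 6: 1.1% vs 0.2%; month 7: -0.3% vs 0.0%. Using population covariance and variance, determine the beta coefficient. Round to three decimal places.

0.886

r̄p = -0.4286%,  r̄m = -0.3429%
Cov = Σ(rp − r̄p)(rm − r̄m) / 7 = 0.8245
Var(rm) = Σ(rm − r̄m)² / 7 = 0.9310
β = Cov / Var = 0.8245 / 0.9310 = 0.8856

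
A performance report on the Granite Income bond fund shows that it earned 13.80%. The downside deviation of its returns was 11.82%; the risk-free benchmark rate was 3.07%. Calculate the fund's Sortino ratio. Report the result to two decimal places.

0.91

Sortino = (Rp − Rf) / σd = (13.80% − 3.07%) / 11.82% = 10.73% / 11.82% = 0.9078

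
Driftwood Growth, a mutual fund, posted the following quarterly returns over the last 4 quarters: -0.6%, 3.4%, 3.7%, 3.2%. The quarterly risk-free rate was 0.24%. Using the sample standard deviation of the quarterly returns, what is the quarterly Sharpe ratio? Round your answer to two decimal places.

r̄ = (-0.6 + 3.4 + 3.7 + 3.2) / 4 = 2.4250%
Σ(r − r̄)² = (-0.6 − 2.4250)² + (3.4 − 2.4250)² + … = 12.3275
σ = √[12.3275 / 3] = 2.0271%
Sharpe = (r̄ − rf) / σ = (2.4250 − 0.24) / 2.0271 = 2.1850 / 2.0271 = 1.0779

1.08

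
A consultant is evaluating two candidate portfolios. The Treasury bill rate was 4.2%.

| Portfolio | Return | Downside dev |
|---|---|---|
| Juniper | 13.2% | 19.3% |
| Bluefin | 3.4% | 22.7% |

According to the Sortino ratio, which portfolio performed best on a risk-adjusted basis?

Juniper

Juniper: Sortino ratio = (13.2% − 4.2%) / 19.3% = 0.466
Bluefin: Sortino ratio = (3.4% − 4.2%) / 22.7% = -0.035
Highest: Juniper (0.466).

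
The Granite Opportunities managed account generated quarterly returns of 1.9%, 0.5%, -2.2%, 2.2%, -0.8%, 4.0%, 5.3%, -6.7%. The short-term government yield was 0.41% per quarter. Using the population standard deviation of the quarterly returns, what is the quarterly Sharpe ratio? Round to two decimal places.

0.03

μ = (1.9 + 0.5 − 2.2 + 2.2 − 0.8 + 4 + 5.3 − 6.7) / 8 = 0.5250%
Population σ = √[Σ(r − μ)² / 8] = √[100.9550 / 8] = √12.6194 = 3.5524%
Sharpe = (μ − rf) / σ = (0.5250 − 0.41) / 3.5524 = 0.1150 / 3.5524 = 0.0324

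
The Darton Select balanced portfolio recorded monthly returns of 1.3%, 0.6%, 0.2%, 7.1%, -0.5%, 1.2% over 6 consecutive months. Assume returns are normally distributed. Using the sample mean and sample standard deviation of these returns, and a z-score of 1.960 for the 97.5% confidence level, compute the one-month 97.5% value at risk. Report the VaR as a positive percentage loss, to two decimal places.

Mean return r̄ = 9.90 / 6 = 1.6500%
Σ(r − r̄)² = 37.8550; sample σ = √(37.8550/5) = 2.7515%
VaR = −(r̄ − z·σ) = −(1.6500 − 1.960 × 2.7515) = −(-3.7429) = 3.7429%

3.74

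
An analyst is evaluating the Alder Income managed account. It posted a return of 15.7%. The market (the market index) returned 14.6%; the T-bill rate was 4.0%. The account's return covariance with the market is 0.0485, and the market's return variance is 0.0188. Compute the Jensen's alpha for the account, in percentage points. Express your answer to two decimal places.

β = Cov / Var = 0.0485 / 0.0188 = 2.5798
E[R] = Rf + β(Rm − Rf) = 4.0% + 2.5798 × (14.6% − 4.0%) = 31.3459%
α = Rp − E[R] = 15.7% − 31.3459% = -15.6459

-15.65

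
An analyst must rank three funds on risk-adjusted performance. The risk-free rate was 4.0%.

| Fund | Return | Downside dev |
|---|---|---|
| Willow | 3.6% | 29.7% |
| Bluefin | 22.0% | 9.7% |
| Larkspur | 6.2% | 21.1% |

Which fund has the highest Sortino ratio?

Willow: Sortino ratio = (3.6% − 4.0%) / 29.7% = -0.013
Bluefin: Sortino ratio = (22.0% − 4.0%) / 9.7% = 1.856
Larkspur: Sortino ratio = (6.2% − 4.0%) / 21.1% = 0.104
Highest: Bluefin (1.856).

Bluefin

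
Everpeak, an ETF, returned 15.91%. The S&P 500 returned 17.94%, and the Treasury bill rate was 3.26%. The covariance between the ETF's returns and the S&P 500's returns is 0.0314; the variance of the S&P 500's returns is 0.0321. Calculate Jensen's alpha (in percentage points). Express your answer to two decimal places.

β = Cov / Var = 0.0314 / 0.0321 = 0.9782
E[R] = Rf + β(Rm − Rf) = 3.26% + 0.9782 × (17.94% − 3.26%) = 17.6200%
α = Rp − E[R] = 15.91% − 17.6200% = -1.7100

-1.71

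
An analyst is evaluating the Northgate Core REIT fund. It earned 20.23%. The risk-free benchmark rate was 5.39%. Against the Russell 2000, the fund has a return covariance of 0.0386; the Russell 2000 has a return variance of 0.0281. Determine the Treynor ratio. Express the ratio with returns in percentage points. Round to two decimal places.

β = Cov / Var = 0.0386 / 0.0281 = 1.3737
Treynor = (Rp − Rf) / β = (20.23% − 5.39%) / 1.3737 = 14.84 / 1.3737 = 10.8029

10.80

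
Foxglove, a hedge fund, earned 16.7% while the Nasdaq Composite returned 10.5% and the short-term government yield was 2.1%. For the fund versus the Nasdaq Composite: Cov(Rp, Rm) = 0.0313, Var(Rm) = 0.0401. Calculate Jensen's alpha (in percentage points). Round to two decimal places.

8.04

β = Cov / Var = 0.0313 / 0.0401 = 0.7805
E[R] = Rf + β(Rm − Rf) = 2.1% + 0.7805 × (10.5% − 2.1%) = 8.6562%
α = Rp − E[R] = 16.7% − 8.6562% = 8.0438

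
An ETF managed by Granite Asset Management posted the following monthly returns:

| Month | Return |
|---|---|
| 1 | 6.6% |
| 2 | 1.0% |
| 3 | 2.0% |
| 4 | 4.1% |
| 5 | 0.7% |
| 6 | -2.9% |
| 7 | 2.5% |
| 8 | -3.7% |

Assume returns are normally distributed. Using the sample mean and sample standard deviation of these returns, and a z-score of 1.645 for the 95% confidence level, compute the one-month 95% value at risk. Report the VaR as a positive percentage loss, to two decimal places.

4.31

μ = (6.6 + 1 + 2 + 4.1 + 0.7 − 2.9 + 2.5 − 3.7) / 8 = 10.30 / 8 = 1.2875%
Sample σ = √[Σ(r − μ)² / 7] = √[80.9488 / 7] = √11.5641 = 3.4006%
VaR = −(μ − z·σ) = −(1.2875 − 1.645 × 3.4006) = −(-4.3065) = 4.3065%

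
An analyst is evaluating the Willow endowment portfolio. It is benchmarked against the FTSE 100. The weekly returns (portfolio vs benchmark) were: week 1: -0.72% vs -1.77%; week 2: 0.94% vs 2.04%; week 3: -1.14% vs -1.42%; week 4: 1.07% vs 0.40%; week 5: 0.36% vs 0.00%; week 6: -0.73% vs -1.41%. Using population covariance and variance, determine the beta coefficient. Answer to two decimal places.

0.58

r̄p = -0.0367%,  r̄m = -0.3600%
Cov = Σ(rp − r̄p)(rm − r̄m) / 6 = 1.0315
Var(rm) = Σ(rm − r̄m)² / 6 = 1.7802
β = Cov / Var = 1.0315 / 1.7802 = 0.5794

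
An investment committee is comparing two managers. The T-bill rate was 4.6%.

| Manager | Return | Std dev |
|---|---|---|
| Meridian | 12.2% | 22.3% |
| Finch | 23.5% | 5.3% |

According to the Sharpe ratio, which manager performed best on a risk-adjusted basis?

Finch

Meridian: Sharpe ratio = (12.2% − 4.6%) / 22.3% = 0.341
Finch: Sharpe ratio = (23.5% − 4.6%) / 5.3% = 3.566
Highest: Finch (3.566).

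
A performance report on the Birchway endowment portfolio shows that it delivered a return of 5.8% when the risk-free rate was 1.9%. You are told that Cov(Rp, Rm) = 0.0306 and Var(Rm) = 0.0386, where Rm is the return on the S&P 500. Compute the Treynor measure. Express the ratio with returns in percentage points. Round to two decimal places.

β = Cov / Var = 0.0306 / 0.0386 = 0.7927
Treynor = (Rp − Rf) / β = (5.8% − 1.9%) / 0.7927 = 3.90 / 0.7927 = 4.9199

4.92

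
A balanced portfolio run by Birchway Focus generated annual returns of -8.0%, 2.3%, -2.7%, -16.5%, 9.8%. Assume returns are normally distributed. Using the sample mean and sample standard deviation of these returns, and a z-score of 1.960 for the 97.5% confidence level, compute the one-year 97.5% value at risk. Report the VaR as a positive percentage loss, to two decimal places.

r̄ = (-8 + 2.3 − 2.7 − 16.5 + 9.8) / 5 = -3.0200%
Sample σ = √[Σ(r − r̄)² / 4] = √[399.2680 / 4] = √99.8170 = 9.9908%
VaR = −(r̄ − z·σ) = −(-3.0200 − 1.960 × 9.9908) = −(-22.6020) = 22.6020%

22.60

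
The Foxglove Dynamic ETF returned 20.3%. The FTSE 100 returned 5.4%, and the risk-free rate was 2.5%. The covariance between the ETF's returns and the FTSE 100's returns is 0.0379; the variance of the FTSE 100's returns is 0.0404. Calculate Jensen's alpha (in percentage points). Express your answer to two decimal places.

β = Cov / Var = 0.0379 / 0.0404 = 0.9381
E[R] = Rf + β(Rm − Rf) = 2.5% + 0.9381 × (5.4% − 2.5%) = 5.2205%
α = Rp − E[R] = 20.3% − 5.2205% = 15.0795

15.08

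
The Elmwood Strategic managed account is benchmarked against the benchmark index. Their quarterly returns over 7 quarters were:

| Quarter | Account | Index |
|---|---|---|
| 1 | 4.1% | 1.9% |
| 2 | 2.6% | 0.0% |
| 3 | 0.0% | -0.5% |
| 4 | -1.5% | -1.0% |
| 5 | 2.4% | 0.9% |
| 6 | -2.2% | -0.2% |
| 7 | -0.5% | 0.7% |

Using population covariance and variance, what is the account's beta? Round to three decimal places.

1.792

r̄p = 0.7000%,  r̄m = 0.2571%
Cov = Σ(rp − r̄p)(rm − r̄m) / 7 = 1.4686
Var(rm) = Σ(rm − r̄m)² / 7 = 0.8196
β = Cov / Var = 1.4686 / 0.8196 = 1.7918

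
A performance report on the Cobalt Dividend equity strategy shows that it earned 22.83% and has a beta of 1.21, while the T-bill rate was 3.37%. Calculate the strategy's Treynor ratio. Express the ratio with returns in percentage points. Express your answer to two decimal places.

16.08

Treynor = (Rp − Rf) / β = (22.83% − 3.37%) / 1.21 = 19.46 / 1.21 = 16.0826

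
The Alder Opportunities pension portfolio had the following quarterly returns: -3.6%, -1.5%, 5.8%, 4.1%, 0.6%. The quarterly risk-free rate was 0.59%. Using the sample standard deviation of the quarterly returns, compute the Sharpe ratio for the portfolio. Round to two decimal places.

0.13

r̄ = (-3.6 − 1.5 + 5.8 + 4.1 + 0.6) / 5 = 5.40 / 5 = 1.0800%
Σ(r − r̄)² = (-3.6 − 1.0800)² + (-1.5 − 1.0800)² + (5.8 − 1.0800)² + … = 60.1880
sample σ = √(60.1880 / 4) = √15.0470 = 3.8790%
Sharpe = (r̄ − rf) / σ = (1.0800 − 0.59) / 3.8790 = 0.4900 / 3.8790 = 0.1263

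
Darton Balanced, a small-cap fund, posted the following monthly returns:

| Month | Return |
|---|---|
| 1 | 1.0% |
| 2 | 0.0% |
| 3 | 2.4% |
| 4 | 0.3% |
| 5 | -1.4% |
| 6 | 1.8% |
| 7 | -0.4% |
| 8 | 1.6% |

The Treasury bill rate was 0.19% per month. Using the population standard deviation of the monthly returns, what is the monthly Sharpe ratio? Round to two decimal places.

r̄ = (1 + 0 + 2.4 + 0.3 − 1.4 + 1.8 − 0.4 + 1.6) / 8 = 0.6625%
Σ(r − r̄)² = 11.2588; population σ = √(11.2588/8) = 1.1863%
Sharpe = (r̄ − rf) / σ = (0.6625 − 0.19) / 1.1863 = 0.4725 / 1.1863 = 0.3983

0.40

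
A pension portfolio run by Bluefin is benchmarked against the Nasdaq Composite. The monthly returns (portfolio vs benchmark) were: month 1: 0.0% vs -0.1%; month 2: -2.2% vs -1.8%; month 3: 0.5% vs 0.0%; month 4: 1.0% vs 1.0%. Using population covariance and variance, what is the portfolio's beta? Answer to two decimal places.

1.19

r̄p = -0.1750%,  r̄m = -0.2250%
Cov = Σ(rp − r̄p)(rm − r̄m) / 4 = 1.2006
Var(rm) = Σ(rm − r̄m)² / 4 = 1.0119
β = Cov / Var = 1.2006 / 1.0119 = 1.1865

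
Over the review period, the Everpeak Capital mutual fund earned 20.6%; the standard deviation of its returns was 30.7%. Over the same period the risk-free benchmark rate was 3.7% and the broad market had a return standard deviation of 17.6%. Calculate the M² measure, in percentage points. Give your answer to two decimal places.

13.39

Sharpe = (Rp − Rf) / σp = (20.6% − 3.7%) / 30.7% = 0.5505
M² = Rf + Sharpe × σm = 3.7% + 0.5505 × 17.6% = 13.3888%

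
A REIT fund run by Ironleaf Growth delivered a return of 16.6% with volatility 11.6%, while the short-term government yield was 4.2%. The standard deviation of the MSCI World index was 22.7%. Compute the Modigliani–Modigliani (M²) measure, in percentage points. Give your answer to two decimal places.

28.47

Sharpe = (Rp − Rf) / σp = (16.6% − 4.2%) / 11.6% = 1.0690
M² = Rf + Sharpe × σm = 4.2% + 1.0690 × 22.7% = 28.4663%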